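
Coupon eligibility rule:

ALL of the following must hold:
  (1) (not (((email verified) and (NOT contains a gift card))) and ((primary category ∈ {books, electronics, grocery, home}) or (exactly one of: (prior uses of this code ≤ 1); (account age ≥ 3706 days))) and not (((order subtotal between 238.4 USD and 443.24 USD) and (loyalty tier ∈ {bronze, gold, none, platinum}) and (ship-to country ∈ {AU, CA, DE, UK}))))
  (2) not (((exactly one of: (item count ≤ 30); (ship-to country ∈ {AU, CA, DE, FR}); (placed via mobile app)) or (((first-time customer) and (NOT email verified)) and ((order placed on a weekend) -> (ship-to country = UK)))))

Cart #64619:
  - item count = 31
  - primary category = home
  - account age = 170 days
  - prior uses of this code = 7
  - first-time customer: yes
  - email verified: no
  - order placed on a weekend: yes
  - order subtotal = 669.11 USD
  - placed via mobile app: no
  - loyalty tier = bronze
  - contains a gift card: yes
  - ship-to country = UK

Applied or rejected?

Atomic conditions:
  email verified: no → false
  NOT contains a gift card: yes → false
  primary category ∈ {books, electronics, grocery, home}: home is in the set → true
  prior uses of this code ≤ 1: 7 ≤ 1 is false
  account age ≥ 3706 days: 170 ≥ 3706 is false
  order subtotal between 238.4 USD and 443.24 USD: 669.11 in [238.4, 443.24] is false
  loyalty tier ∈ {bronze, gold, none, platinum}: bronze is in the set → true
  ship-to country ∈ {AU, CA, DE, UK}: UK is in the set → true
  item count ≤ 30: 31 ≤ 30 is false
  ship-to country ∈ {AU, CA, DE, FR}: UK is not in the set → false
  placed via mobile app: no → false
  first-time customer: yes → true
  NOT email verified: no → true
  order placed on a weekend: yes → true
  ship-to country = UK: UK == UK is true
Combine:
[1.1.1] false AND false = false
[1.1] NOT false = true
[1.2.2] exactly-one(false, false) = false
[1.2] true OR false = true
[1.3.1] false AND true AND true = false
[1.3] NOT false = true
[1] true AND true AND true = true
[2.1.1] exactly-one(false, false, false) = false
[2.1.2.1] true AND true = true
[2.1.2.2] true → true = true
[2.1.2] true AND true = true
[2.1] false OR true = true
[2] NOT true = false
[root] true AND false = false
Overall: false → rejected

Rejected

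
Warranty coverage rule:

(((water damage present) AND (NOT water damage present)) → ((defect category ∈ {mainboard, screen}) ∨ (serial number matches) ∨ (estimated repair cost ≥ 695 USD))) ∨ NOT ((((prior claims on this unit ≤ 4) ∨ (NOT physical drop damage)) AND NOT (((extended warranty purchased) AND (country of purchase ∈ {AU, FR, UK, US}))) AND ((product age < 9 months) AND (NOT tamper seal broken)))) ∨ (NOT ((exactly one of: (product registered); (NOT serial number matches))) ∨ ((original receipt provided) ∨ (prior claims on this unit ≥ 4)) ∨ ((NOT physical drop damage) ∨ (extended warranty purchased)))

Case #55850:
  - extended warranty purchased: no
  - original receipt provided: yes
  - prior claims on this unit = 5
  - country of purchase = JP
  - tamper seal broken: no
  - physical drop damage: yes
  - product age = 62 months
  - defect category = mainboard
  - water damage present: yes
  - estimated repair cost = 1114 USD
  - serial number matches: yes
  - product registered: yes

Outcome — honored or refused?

Honored

Atomic conditions:
  water damage present: yes → true
  NOT water damage present: yes → false
  defect category ∈ {mainboard, screen}: mainboard is in the set → true
  serial number matches: yes → true
  estimated repair cost ≥ 695 USD: 1114 ≥ 695 is true
  prior claims on this unit ≤ 4: 5 ≤ 4 is false
  NOT physical drop damage: yes → false
  extended warranty purchased: no → false
  country of purchase ∈ {AU, FR, UK, US}: JP is not in the set → false
  product age < 9 months: 62 < 9 is false
  NOT tamper seal broken: no → true
  product registered: yes → true
  NOT serial number matches: yes → false
  original receipt provided: yes → true
  prior claims on this unit ≥ 4: 5 ≥ 4 is true
Combine:
[1.1] true AND false = false
[1.2] true OR true OR true = true
[1] false → true (antecedent false ⇒ implication holds) = true
[2.1.1] false OR false = false
[2.1.2.1] false AND false = false
[2.1.2] NOT false = true
[2.1.3] false AND true = false
[2.1] false AND true AND false = false
[2] NOT false = true
[3.1.1] exactly-one(true, false) = true
[3.1] NOT true = false
[3.2] true OR true = true
[3.3] false OR false = false
[3] false OR true OR false = true
[root] true OR true OR true = true
Overall: true → honored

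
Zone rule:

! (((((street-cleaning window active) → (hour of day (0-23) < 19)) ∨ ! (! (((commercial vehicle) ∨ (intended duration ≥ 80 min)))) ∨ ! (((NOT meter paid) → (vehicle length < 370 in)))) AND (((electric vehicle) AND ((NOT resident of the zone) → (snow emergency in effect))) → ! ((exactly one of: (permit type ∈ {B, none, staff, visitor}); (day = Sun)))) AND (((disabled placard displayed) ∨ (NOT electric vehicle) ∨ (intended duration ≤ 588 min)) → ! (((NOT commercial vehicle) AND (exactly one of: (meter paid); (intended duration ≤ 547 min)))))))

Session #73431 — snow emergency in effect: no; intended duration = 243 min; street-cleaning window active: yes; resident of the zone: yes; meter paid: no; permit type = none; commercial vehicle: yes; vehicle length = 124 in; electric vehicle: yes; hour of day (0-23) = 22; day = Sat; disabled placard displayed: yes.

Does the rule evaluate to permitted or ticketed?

Permitted

Atomic conditions:
  street-cleaning window active: yes → true
  hour of day (0-23) < 19: 22 < 19 is false
  commercial vehicle: yes → true
  intended duration ≥ 80 min: 243 ≥ 80 is true
  NOT meter paid: no → true
  vehicle length < 370 in: 124 < 370 is true
  electric vehicle: yes → true
  NOT resident of the zone: yes → false
  snow emergency in effect: no → false
  permit type ∈ {B, none, staff, visitor}: none is in the set → true
  day = Sun: Sat == Sun is false
  disabled placard displayed: yes → true
  NOT electric vehicle: yes → false
  intended duration ≤ 588 min: 243 ≤ 588 is true
  NOT commercial vehicle: yes → false
  meter paid: no → false
  intended duration ≤ 547 min: 243 ≤ 547 is true
Combine:
[1.1.1] true → false = false
[1.1.2.1.1] true OR true = true
[1.1.2.1] NOT true = false
[1.1.2] NOT false = true
[1.1.3.1] true → true = true
[1.1.3] NOT true = false
[1.1] false OR true OR false = true
[1.2.1.2] false → false (antecedent false ⇒ implication holds) = true
[1.2.1] true AND true = true
[1.2.2.1] exactly-one(true, false) = true
[1.2.2] NOT true = false
[1.2] true → false = false
[1.3.1] true OR false OR true = true
[1.3.2.1.2] exactly-one(false, true) = true
[1.3.2.1] false AND true = false
[1.3.2] NOT false = true
[1.3] true → true = true
[1] true AND false AND true = false
[root] NOT false = true
Overall: true → permitted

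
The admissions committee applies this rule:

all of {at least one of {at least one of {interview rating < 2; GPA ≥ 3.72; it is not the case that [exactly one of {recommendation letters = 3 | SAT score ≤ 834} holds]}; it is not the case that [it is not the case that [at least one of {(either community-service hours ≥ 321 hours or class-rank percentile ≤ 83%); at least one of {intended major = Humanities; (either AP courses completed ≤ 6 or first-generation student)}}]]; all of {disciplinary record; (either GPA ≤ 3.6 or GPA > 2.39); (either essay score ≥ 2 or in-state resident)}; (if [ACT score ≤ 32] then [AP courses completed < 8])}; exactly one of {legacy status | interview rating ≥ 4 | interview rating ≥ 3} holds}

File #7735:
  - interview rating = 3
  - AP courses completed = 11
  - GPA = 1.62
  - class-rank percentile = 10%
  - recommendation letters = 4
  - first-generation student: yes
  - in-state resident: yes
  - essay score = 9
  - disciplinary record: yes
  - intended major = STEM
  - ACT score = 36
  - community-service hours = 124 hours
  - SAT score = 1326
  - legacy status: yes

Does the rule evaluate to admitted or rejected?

Rejected

Atomic conditions:
  interview rating < 2: 3 < 2 is false
  GPA ≥ 3.72: 1.62 ≥ 3.72 is false
  recommendation letters = 3: 4 == 3 is false
  SAT score ≤ 834: 1326 ≤ 834 is false
  community-service hours ≥ 321 hours: 124 ≥ 321 is false
  class-rank percentile ≤ 83%: 10 ≤ 83 is true
  intended major = Humanities: STEM == Humanities is false
  AP courses completed ≤ 6: 11 ≤ 6 is false
  first-generation student: yes → true
  disciplinary record: yes → true
  GPA ≤ 3.6: 1.62 ≤ 3.6 is true
  GPA > 2.39: 1.62 > 2.39 is false
  essay score ≥ 2: 9 ≥ 2 is true
  in-state resident: yes → true
  ACT score ≤ 32: 36 ≤ 32 is false
  AP courses completed < 8: 11 < 8 is false
  legacy status: yes → true
  interview rating ≥ 4: 3 ≥ 4 is false
  interview rating ≥ 3: 3 ≥ 3 is true
Combine:
[1.1.3.1] exactly-one(false, false) = false
[1.1.3] NOT false = true
[1.1] false OR false OR true = true
[1.2.1.1.1] false OR true = true
[1.2.1.1.2.2] false OR true = true
[1.2.1.1.2] false OR true = true
[1.2.1.1] true OR true = true
[1.2.1] NOT true = false
[1.2] NOT false = true
[1.3.2] true OR false = true
[1.3.3] true OR true = true
[1.3] true AND true AND true = true
[1.4] false → false (antecedent false ⇒ implication holds) = true
[1] true OR true OR true OR true = true
[2] exactly-one(true, false, true) = false
[root] true AND false = false
Overall: false → rejected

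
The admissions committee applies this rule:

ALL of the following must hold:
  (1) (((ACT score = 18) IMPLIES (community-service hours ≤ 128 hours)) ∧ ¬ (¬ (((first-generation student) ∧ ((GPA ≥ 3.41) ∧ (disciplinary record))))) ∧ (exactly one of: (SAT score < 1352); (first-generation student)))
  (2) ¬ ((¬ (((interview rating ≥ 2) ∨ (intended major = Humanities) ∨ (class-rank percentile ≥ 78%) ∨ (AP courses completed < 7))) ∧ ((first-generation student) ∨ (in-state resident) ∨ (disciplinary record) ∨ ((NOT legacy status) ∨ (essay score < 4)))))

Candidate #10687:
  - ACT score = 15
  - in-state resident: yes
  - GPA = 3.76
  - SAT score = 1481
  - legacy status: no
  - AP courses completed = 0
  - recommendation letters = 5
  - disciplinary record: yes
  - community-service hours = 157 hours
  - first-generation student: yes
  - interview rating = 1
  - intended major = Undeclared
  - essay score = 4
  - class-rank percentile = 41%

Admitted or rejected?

Atomic conditions:
  ACT score = 18: 15 == 18 is false
  community-service hours ≤ 128 hours: 157 ≤ 128 is false
  first-generation student: yes → true
  GPA ≥ 3.41: 3.76 ≥ 3.41 is true
  disciplinary record: yes → true
  SAT score < 1352: 1481 < 1352 is false
  interview rating ≥ 2: 1 ≥ 2 is false
  intended major = Humanities: Undeclared == Humanities is false
  class-rank percentile ≥ 78%: 41 ≥ 78 is false
  AP courses completed < 7: 0 < 7 is true
  in-state resident: yes → true
  NOT legacy status: no → true
  essay score < 4: 4 < 4 is false
Combine:
[1.1] false → false (antecedent false ⇒ implication holds) = true
[1.2.1.1.2] true AND true = true
[1.2.1.1] true AND true = true
[1.2.1] NOT true = false
[1.2] NOT false = true
[1.3] exactly-one(false, true) = true
[1] true AND true AND true = true
[2.1.1.1] false OR false OR false OR true = true
[2.1.1] NOT true = false
[2.1.2.4] true OR false = true
[2.1.2] true OR true OR true OR true = true
[2.1] false AND true = false
[2] NOT false = true
[root] true AND true = true
Overall: true → admitted

Admitted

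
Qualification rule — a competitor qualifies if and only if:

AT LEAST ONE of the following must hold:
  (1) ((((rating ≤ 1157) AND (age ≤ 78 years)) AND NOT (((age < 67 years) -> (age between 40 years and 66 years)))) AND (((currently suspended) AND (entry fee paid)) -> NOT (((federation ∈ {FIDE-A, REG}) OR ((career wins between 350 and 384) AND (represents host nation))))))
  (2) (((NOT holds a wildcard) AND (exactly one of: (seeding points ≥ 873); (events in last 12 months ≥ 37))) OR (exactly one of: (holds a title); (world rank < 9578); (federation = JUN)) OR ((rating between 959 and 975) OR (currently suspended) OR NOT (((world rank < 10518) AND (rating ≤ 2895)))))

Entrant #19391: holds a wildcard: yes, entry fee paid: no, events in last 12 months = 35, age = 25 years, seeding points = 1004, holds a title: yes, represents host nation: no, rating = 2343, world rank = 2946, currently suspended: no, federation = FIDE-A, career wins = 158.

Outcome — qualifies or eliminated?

Eliminated

Atomic conditions:
  rating ≤ 1157: 2343 ≤ 1157 is false
  age ≤ 78 years: 25 ≤ 78 is true
  age < 67 years: 25 < 67 is true
  age between 40 years and 66 years: 25 in [40, 66] is false
  currently suspended: no → false
  entry fee paid: no → false
  federation ∈ {FIDE-A, REG}: FIDE-A is in the set → true
  career wins between 350 and 384: 158 in [350, 384] is false
  represents host nation: no → false
  NOT holds a wildcard: yes → false
  seeding points ≥ 873: 1004 ≥ 873 is true
  events in last 12 months ≥ 37: 35 ≥ 37 is false
  holds a title: yes → true
  world rank < 9578: 2946 < 9578 is true
  federation = JUN: FIDE-A == JUN is false
  rating between 959 and 975: 2343 in [959, 975] is false
  world rank < 10518: 2946 < 10518 is true
  rating ≤ 2895: 2343 ≤ 2895 is true
Combine:
[1.1.1] false AND true = false
[1.1.2.1] true → false = false
[1.1.2] NOT false = true
[1.1] false AND true = false
[1.2.1] false AND false = false
[1.2.2.1.2] false AND false = false
[1.2.2.1] true OR false = true
[1.2.2] NOT true = false
[1.2] false → false (antecedent false ⇒ implication holds) = true
[1] false AND true = false
[2.1.2] exactly-one(true, false) = true
[2.1] false AND true = false
[2.2] exactly-one(true, true, false) = false
[2.3.3.1] true AND true = true
[2.3.3] NOT true = false
[2.3] false OR false OR false = false
[2] false OR false OR false = false
[root] false OR false = false
Overall: false → eliminated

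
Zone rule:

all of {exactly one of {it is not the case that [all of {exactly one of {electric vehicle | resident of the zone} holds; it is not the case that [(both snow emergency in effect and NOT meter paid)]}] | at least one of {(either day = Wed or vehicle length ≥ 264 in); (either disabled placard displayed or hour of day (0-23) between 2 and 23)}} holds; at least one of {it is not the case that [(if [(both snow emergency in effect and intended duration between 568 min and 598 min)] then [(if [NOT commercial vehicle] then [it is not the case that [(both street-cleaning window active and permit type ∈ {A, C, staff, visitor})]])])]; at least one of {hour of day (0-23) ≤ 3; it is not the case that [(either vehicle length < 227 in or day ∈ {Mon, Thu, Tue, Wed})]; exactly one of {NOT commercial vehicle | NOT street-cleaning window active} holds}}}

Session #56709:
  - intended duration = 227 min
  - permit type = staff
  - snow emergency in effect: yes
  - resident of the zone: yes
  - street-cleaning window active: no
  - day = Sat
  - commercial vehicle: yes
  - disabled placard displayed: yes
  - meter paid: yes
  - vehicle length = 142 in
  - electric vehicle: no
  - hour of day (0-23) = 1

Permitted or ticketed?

Permitted

Atomic conditions:
  electric vehicle: no → false
  resident of the zone: yes → true
  snow emergency in effect: yes → true
  NOT meter paid: yes → false
  day = Wed: Sat == Wed is false
  vehicle length ≥ 264 in: 142 ≥ 264 is false
  disabled placard displayed: yes → true
  hour of day (0-23) between 2 and 23: 1 in [2, 23] is false
  intended duration between 568 min and 598 min: 227 in [568, 598] is false
  NOT commercial vehicle: yes → false
  street-cleaning window active: no → false
  permit type ∈ {A, C, staff, visitor}: staff is in the set → true
  hour of day (0-23) ≤ 3: 1 ≤ 3 is true
  vehicle length < 227 in: 142 < 227 is true
  day ∈ {Mon, Thu, Tue, Wed}: Sat is not in the set → false
  NOT street-cleaning window active: no → true
Combine:
[1.1.1.1] exactly-one(false, true) = true
[1.1.1.2.1] true AND false = false
[1.1.1.2] NOT false = true
[1.1.1] true AND true = true
[1.1] NOT true = false
[1.2.1] false OR false = false
[1.2.2] true OR false = true
[1.2] false OR true = true
[1] exactly-one(false, true) = true
[2.1.1.1] true AND false = false
[2.1.1.2.2.1] false AND true = false
[2.1.1.2.2] NOT false = true
[2.1.1.2] false → true (antecedent false ⇒ implication holds) = true
[2.1.1] false → true (antecedent false ⇒ implication holds) = true
[2.1] NOT true = false
[2.2.2.1] true OR false = true
[2.2.2] NOT true = false
[2.2.3] exactly-one(false, true) = true
[2.2] true OR false OR true = true
[2] false OR true = true
[root] true AND true = true
Overall: true → permitted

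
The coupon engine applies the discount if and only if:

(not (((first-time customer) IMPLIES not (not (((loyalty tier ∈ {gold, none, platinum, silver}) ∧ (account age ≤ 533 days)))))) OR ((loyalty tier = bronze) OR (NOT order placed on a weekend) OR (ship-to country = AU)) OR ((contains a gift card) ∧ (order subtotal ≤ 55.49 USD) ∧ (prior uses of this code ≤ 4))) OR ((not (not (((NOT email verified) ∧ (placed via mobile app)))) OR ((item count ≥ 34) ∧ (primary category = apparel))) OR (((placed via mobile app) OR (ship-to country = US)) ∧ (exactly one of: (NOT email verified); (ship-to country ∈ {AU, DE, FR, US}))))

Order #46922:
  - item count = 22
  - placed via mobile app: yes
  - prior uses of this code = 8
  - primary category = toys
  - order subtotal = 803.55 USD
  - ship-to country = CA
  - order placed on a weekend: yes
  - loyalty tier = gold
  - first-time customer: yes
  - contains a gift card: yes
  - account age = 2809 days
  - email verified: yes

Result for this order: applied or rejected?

Atomic conditions:
  first-time customer: yes → true
  loyalty tier ∈ {gold, none, platinum, silver}: gold is in the set → true
  account age ≤ 533 days: 2809 ≤ 533 is false
  loyalty tier = bronze: gold == bronze is false
  NOT order placed on a weekend: yes → false
  ship-to country = AU: CA == AU is false
  contains a gift card: yes → true
  order subtotal ≤ 55.49 USD: 803.55 ≤ 55.49 is false
  prior uses of this code ≤ 4: 8 ≤ 4 is false
  NOT email verified: yes → false
  placed via mobile app: yes → true
  item count ≥ 34: 22 ≥ 34 is false
  primary category = apparel: toys == apparel is false
  ship-to country = US: CA == US is false
  ship-to country ∈ {AU, DE, FR, US}: CA is not in the set → false
Combine:
[1.1.1.2.1.1] true AND false = false
[1.1.1.2.1] NOT false = true
[1.1.1.2] NOT true = false
[1.1.1] true → false = false
[1.1] NOT false = true
[1.2] false OR false OR false = false
[1.3] true AND false AND false = false
[1] true OR false OR false = true
[2.1.1.1.1] false AND true = false
[2.1.1.1] NOT false = true
[2.1.1] NOT true = false
[2.1.2] false AND false = false
[2.1] false OR false = false
[2.2.1] true OR false = true
[2.2.2] exactly-one(false, false) = false
[2.2] true AND false = false
[2] false OR false = false
[root] true OR false = true
Overall: true → applied

Applied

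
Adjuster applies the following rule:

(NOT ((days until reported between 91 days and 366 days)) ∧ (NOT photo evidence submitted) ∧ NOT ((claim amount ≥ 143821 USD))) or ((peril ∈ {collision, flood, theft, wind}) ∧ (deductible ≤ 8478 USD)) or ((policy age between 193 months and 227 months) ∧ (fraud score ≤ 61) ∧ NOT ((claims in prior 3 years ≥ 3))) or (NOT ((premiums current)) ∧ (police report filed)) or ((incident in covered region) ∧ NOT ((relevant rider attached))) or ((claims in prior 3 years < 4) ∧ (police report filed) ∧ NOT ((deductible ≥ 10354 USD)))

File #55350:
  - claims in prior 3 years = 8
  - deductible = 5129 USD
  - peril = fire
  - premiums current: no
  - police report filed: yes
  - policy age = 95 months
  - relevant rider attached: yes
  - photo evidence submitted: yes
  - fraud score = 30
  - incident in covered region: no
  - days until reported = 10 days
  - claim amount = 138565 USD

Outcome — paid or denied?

Atomic conditions:
  days until reported between 91 days and 366 days: 10 in [91, 366] is false
  NOT photo evidence submitted: yes → false
  claim amount ≥ 143821 USD: 138565 ≥ 143821 is false
  peril ∈ {collision, flood, theft, wind}: fire is not in the set → false
  deductible ≤ 8478 USD: 5129 ≤ 8478 is true
  policy age between 193 months and 227 months: 95 in [193, 227] is false
  fraud score ≤ 61: 30 ≤ 61 is true
  claims in prior 3 years ≥ 3: 8 ≥ 3 is true
  premiums current: no → false
  police report filed: yes → true
  incident in covered region: no → false
  relevant rider attached: yes → true
  claims in prior 3 years < 4: 8 < 4 is false
  deductible ≥ 10354 USD: 5129 ≥ 10354 is false
Combine:
[1.1] NOT false = true
[1.3] NOT false = true
[1] true AND false AND true = false
[2] false AND true = false
[3.3] NOT true = false
[3] false AND true AND false = false
[4.1] NOT false = true
[4] true AND true = true
[5.2] NOT true = false
[5] false AND false = false
[6.3] NOT false = true
[6] false AND true AND true = false
[root] false OR false OR false OR true OR false OR false = true
Overall: true → paid

Paid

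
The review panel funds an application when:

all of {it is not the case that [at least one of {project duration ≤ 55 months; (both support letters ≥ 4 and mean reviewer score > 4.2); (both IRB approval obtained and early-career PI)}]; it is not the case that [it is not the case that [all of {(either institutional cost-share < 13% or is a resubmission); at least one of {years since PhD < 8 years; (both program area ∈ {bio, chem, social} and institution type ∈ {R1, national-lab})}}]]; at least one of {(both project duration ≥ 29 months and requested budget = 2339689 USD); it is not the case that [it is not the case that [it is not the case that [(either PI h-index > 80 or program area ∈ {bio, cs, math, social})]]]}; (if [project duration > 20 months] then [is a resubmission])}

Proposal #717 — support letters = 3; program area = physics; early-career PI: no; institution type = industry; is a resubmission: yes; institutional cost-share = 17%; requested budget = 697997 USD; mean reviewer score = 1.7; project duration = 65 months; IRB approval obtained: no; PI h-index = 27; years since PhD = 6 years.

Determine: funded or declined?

Atomic conditions:
  project duration ≤ 55 months: 65 ≤ 55 is false
  support letters ≥ 4: 3 ≥ 4 is false
  mean reviewer score > 4.2: 1.7 > 4.2 is false
  IRB approval obtained: no → false
  early-career PI: no → false
  institutional cost-share < 13%: 17 < 13 is false
  is a resubmission: yes → true
  years since PhD < 8 years: 6 < 8 is true
  program area ∈ {bio, chem, social}: physics is not in the set → false
  institution type ∈ {R1, national-lab}: industry is not in the set → false
  project duration ≥ 29 months: 65 ≥ 29 is true
  requested budget = 2339689 USD: 697997 == 2339689 is false
  PI h-index > 80: 27 > 80 is false
  program area ∈ {bio, cs, math, social}: physics is not in the set → false
  project duration > 20 months: 65 > 20 is true
Combine:
[1.1.2] false AND false = false
[1.1.3] false AND false = false
[1.1] false OR false OR false = false
[1] NOT false = true
[2.1.1.1] false OR true = true
[2.1.1.2.2] false AND false = false
[2.1.1.2] true OR false = true
[2.1.1] true AND true = true
[2.1] NOT true = false
[2] NOT false = true
[3.1] true AND false = false
[3.2.1.1.1] false OR false = false
[3.2.1.1] NOT false = true
[3.2.1] NOT true = false
[3.2] NOT false = true
[3] false OR true = true
[4] true → true = true
[root] true AND true AND true AND true = true
Overall: true → funded

Funded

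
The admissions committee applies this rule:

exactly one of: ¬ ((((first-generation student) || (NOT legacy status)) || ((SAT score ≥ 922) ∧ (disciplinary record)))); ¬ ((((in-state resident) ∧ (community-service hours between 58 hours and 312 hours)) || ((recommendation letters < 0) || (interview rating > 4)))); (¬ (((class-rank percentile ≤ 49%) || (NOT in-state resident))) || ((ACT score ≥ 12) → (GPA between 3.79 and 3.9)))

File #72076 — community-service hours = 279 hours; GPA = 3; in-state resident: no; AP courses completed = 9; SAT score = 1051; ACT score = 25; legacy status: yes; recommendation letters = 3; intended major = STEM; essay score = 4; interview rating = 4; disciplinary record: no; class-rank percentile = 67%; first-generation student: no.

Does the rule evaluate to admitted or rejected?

Atomic conditions:
  first-generation student: no → false
  NOT legacy status: yes → false
  SAT score ≥ 922: 1051 ≥ 922 is true
  disciplinary record: no → false
  in-state resident: no → false
  community-service hours between 58 hours and 312 hours: 279 in [58, 312] is true
  recommendation letters < 0: 3 < 0 is false
  interview rating > 4: 4 > 4 is false
  class-rank percentile ≤ 49%: 67 ≤ 49 is false
  NOT in-state resident: no → true
  ACT score ≥ 12: 25 ≥ 12 is true
  GPA between 3.79 and 3.9: 3 in [3.79, 3.9] is false
Combine:
[1.1.1] false OR false = false
[1.1.2] true AND false = false
[1.1] false OR false = false
[1] NOT false = true
[2.1.1] false AND true = false
[2.1.2] false OR false = false
[2.1] false OR false = false
[2] NOT false = true
[3.1.1] false OR true = true
[3.1] NOT true = false
[3.2] true → false = false
[3] false OR false = false
[root] exactly-one(true, true, false) = false
Overall: false → rejected

Rejected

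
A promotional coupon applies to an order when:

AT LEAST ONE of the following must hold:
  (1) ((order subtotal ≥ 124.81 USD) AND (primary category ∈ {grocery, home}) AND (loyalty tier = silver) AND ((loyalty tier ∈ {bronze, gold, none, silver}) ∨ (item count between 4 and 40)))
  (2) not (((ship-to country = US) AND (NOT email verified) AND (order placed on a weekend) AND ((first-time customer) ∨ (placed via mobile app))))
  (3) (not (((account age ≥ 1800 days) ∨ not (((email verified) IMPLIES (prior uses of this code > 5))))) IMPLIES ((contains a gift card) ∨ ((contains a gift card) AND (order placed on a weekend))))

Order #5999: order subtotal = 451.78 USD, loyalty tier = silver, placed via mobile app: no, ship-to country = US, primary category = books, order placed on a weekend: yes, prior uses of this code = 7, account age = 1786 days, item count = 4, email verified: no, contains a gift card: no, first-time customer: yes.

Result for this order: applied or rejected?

Rejected

Atomic conditions:
  order subtotal ≥ 124.81 USD: 451.78 ≥ 124.81 is true
  primary category ∈ {grocery, home}: books is not in the set → false
  loyalty tier = silver: silver == silver is true
  loyalty tier ∈ {bronze, gold, none, silver}: silver is in the set → true
  item count between 4 and 40: 4 in [4, 40] is true
  ship-to country = US: US == US is true
  NOT email verified: no → true
  order placed on a weekend: yes → true
  first-time customer: yes → true
  placed via mobile app: no → false
  account age ≥ 1800 days: 1786 ≥ 1800 is false
  email verified: no → false
  prior uses of this code > 5: 7 > 5 is true
  contains a gift card: no → false
Combine:
[1.4] true OR true = true
[1] true AND false AND true AND true = false
[2.1.4] true OR false = true
[2.1] true AND true AND true AND true = true
[2] NOT true = false
[3.1.1.2.1] false → true (antecedent false ⇒ implication holds) = true
[3.1.1.2] NOT true = false
[3.1.1] false OR false = false
[3.1] NOT false = true
[3.2.2] false AND true = false
[3.2] false OR false = false
[3] true → false = false
[root] false OR false OR false = false
Overall: false → rejected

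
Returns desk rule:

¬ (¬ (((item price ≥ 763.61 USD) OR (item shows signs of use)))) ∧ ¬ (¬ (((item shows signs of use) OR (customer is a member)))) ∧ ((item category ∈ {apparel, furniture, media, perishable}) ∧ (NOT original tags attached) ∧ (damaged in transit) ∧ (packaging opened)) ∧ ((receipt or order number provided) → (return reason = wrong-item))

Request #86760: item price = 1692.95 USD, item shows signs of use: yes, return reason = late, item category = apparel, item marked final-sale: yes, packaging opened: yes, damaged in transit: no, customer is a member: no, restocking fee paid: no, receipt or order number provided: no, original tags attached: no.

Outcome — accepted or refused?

Refused

Atomic conditions:
  item price ≥ 763.61 USD: 1692.95 ≥ 763.61 is true
  item shows signs of use: yes → true
  customer is a member: no → false
  item category ∈ {apparel, furniture, media, perishable}: apparel is in the set → true
  NOT original tags attached: no → true
  damaged in transit: no → false
  packaging opened: yes → true
  receipt or order number provided: no → false
  return reason = wrong-item: late == wrong-item is false
Combine:
[1.1.1] true OR true = true
[1.1] NOT true = false
[1] NOT false = true
[2.1.1] true OR false = true
[2.1] NOT true = false
[2] NOT false = true
[3] true AND true AND false AND true = false
[4] false → false (antecedent false ⇒ implication holds) = true
[root] true AND true AND false AND true = false
Overall: false → refused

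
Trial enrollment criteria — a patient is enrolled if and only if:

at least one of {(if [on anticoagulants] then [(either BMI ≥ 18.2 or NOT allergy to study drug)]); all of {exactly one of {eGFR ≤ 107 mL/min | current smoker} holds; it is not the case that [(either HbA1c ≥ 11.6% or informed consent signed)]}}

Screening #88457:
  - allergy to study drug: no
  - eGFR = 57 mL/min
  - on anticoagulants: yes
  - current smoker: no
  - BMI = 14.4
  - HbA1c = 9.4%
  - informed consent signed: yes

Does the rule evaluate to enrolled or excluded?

Enrolled

Atomic conditions:
  on anticoagulants: yes → true
  BMI ≥ 18.2: 14.4 ≥ 18.2 is false
  NOT allergy to study drug: no → true
  eGFR ≤ 107 mL/min: 57 ≤ 107 is true
  current smoker: no → false
  HbA1c ≥ 11.6%: 9.4 ≥ 11.6 is false
  informed consent signed: yes → true
Combine:
[1.2] false OR true = true
[1] true → true = true
[2.1] exactly-one(true, false) = true
[2.2.1] false OR true = true
[2.2] NOT true = false
[2] true AND false = false
[root] true OR false = true
Overall: true → enrolled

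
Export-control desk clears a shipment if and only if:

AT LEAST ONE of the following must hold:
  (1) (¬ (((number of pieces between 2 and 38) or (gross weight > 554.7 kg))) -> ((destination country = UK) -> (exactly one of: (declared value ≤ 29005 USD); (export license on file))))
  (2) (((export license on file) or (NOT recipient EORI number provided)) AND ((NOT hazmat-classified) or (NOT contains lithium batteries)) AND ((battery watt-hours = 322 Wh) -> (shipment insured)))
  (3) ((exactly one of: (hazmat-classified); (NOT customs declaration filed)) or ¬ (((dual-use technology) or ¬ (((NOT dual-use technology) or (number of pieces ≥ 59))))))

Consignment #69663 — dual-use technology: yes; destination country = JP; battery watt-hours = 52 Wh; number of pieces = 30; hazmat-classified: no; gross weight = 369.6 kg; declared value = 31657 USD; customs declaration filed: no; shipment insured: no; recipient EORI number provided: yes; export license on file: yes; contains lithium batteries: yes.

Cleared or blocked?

Cleared

Atomic conditions:
  number of pieces between 2 and 38: 30 in [2, 38] is true
  gross weight > 554.7 kg: 369.6 > 554.7 is false
  destination country = UK: JP == UK is false
  declared value ≤ 29005 USD: 31657 ≤ 29005 is false
  export license on file: yes → true
  NOT recipient EORI number provided: yes → false
  NOT hazmat-classified: no → true
  NOT contains lithium batteries: yes → false
  battery watt-hours = 322 Wh: 52 == 322 is false
  shipment insured: no → false
  hazmat-classified: no → false
  NOT customs declaration filed: no → true
  dual-use technology: yes → true
  NOT dual-use technology: yes → false
  number of pieces ≥ 59: 30 ≥ 59 is false
Combine:
[1.1.1] true OR false = true
[1.1] NOT true = false
[1.2.2] exactly-one(false, true) = true
[1.2] false → true (antecedent false ⇒ implication holds) = true
[1] false → true (antecedent false ⇒ implication holds) = true
[2.1] true OR false = true
[2.2] true OR false = true
[2.3] false → false (antecedent false ⇒ implication holds) = true
[2] true AND true AND true = true
[3.1] exactly-one(false, true) = true
[3.2.1.2.1] false OR false = false
[3.2.1.2] NOT false = true
[3.2.1] true OR true = true
[3.2] NOT true = false
[3] true OR false = true
[root] true OR true OR true = true
Overall: true → cleared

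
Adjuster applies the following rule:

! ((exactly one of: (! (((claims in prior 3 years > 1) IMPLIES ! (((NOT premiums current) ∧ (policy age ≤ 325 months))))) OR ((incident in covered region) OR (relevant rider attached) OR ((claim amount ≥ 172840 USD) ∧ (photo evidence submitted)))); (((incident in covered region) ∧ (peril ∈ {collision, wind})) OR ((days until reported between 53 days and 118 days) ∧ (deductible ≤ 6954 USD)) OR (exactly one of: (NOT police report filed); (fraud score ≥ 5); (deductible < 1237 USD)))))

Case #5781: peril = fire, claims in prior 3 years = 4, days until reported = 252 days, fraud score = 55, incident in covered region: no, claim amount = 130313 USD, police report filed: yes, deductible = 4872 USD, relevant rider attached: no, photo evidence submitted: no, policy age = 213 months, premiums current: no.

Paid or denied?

Paid

Atomic conditions:
  claims in prior 3 years > 1: 4 > 1 is true
  NOT premiums current: no → true
  policy age ≤ 325 months: 213 ≤ 325 is true
  incident in covered region: no → false
  relevant rider attached: no → false
  claim amount ≥ 172840 USD: 130313 ≥ 172840 is false
  photo evidence submitted: no → false
  peril ∈ {collision, wind}: fire is not in the set → false
  days until reported between 53 days and 118 days: 252 in [53, 118] is false
  deductible ≤ 6954 USD: 4872 ≤ 6954 is true
  NOT police report filed: yes → false
  fraud score ≥ 5: 55 ≥ 5 is true
  deductible < 1237 USD: 4872 < 1237 is false
Combine:
[1.1.1.1.2.1] true AND true = true
[1.1.1.1.2] NOT true = false
[1.1.1.1] true → false = false
[1.1.1] NOT false = true
[1.1.2.3] false AND false = false
[1.1.2] false OR false OR false = false
[1.1] true OR false = true
[1.2.1] false AND false = false
[1.2.2] false AND true = false
[1.2.3] exactly-one(false, true, false) = true
[1.2] false OR false OR true = true
[1] exactly-one(true, true) = false
[root] NOT false = true
Overall: true → paid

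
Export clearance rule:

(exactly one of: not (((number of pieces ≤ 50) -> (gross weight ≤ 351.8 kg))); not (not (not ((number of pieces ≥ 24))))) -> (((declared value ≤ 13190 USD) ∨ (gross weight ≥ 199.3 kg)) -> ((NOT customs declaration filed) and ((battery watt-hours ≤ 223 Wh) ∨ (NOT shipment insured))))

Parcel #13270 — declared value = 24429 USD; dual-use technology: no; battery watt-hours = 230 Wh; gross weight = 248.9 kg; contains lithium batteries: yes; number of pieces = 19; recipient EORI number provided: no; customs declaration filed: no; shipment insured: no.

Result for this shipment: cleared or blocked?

Cleared

Atomic conditions:
  number of pieces ≤ 50: 19 ≤ 50 is true
  gross weight ≤ 351.8 kg: 248.9 ≤ 351.8 is true
  number of pieces ≥ 24: 19 ≥ 24 is false
  declared value ≤ 13190 USD: 24429 ≤ 13190 is false
  gross weight ≥ 199.3 kg: 248.9 ≥ 199.3 is true
  NOT customs declaration filed: no → true
  battery watt-hours ≤ 223 Wh: 230 ≤ 223 is false
  NOT shipment insured: no → true
Combine:
[1.1.1] true → true = true
[1.1] NOT true = false
[1.2.1.1] NOT false = true
[1.2.1] NOT true = false
[1.2] NOT false = true
[1] exactly-one(false, true) = true
[2.1] false OR true = true
[2.2.2] false OR true = true
[2.2] true AND true = true
[2] true → true = true
[root] true → true = true
Overall: true → cleared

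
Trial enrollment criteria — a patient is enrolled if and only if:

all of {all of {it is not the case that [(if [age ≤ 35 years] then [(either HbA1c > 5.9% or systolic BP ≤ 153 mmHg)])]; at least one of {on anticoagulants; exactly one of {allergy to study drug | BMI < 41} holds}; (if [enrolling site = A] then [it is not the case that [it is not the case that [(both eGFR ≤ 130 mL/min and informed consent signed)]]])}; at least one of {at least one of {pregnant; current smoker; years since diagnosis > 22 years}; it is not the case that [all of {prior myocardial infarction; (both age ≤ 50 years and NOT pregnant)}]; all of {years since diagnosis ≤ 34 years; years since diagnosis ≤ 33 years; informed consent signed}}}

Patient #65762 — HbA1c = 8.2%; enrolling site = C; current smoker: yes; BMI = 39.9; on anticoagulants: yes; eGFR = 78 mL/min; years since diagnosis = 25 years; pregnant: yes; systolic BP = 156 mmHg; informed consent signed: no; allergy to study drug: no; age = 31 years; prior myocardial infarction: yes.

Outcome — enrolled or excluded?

Excluded

Atomic conditions:
  age ≤ 35 years: 31 ≤ 35 is true
  HbA1c > 5.9%: 8.2 > 5.9 is true
  systolic BP ≤ 153 mmHg: 156 ≤ 153 is false
  on anticoagulants: yes → true
  allergy to study drug: no → false
  BMI < 41: 39.9 < 41 is true
  enrolling site = A: C == A is false
  eGFR ≤ 130 mL/min: 78 ≤ 130 is true
  informed consent signed: no → false
  pregnant: yes → true
  current smoker: yes → true
  years since diagnosis > 22 years: 25 > 22 is true
  prior myocardial infarction: yes → true
  age ≤ 50 years: 31 ≤ 50 is true
  NOT pregnant: yes → false
  years since diagnosis ≤ 34 years: 25 ≤ 34 is true
  years since diagnosis ≤ 33 years: 25 ≤ 33 is true
Combine:
[1.1.1.2] true OR false = true
[1.1.1] true → true = true
[1.1] NOT true = false
[1.2.2] exactly-one(false, true) = true
[1.2] true OR true = true
[1.3.2.1.1] true AND false = false
[1.3.2.1] NOT false = true
[1.3.2] NOT true = false
[1.3] false → false (antecedent false ⇒ implication holds) = true
[1] false AND true AND true = false
[2.1] true OR true OR true = true
[2.2.1.2] true AND false = false
[2.2.1] true AND false = false
[2.2] NOT false = true
[2.3] true AND true AND false = false
[2] true OR true OR false = true
[root] false AND true = false
Overall: false → excluded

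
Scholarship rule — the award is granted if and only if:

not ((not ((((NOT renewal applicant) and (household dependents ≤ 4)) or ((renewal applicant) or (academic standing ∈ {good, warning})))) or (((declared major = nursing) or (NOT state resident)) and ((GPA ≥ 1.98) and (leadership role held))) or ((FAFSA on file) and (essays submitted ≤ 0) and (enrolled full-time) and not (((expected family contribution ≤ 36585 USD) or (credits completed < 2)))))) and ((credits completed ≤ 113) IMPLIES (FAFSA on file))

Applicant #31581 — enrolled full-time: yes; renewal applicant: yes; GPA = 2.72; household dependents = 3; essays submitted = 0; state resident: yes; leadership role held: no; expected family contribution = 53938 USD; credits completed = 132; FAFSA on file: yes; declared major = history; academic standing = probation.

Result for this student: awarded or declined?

Declined

Atomic conditions:
  NOT renewal applicant: yes → false
  household dependents ≤ 4: 3 ≤ 4 is true
  renewal applicant: yes → true
  academic standing ∈ {good, warning}: probation is not in the set → false
  declared major = nursing: history == nursing is false
  NOT state resident: yes → false
  GPA ≥ 1.98: 2.72 ≥ 1.98 is true
  leadership role held: no → false
  FAFSA on file: yes → true
  essays submitted ≤ 0: 0 ≤ 0 is true
  enrolled full-time: yes → true
  expected family contribution ≤ 36585 USD: 53938 ≤ 36585 is false
  credits completed < 2: 132 < 2 is false
  credits completed ≤ 113: 132 ≤ 113 is false
Combine:
[1.1.1.1.1] false AND true = false
[1.1.1.1.2] true OR false = true
[1.1.1.1] false OR true = true
[1.1.1] NOT true = false
[1.1.2.1] false OR false = false
[1.1.2.2] true AND false = false
[1.1.2] false AND false = false
[1.1.3.4.1] false OR false = false
[1.1.3.4] NOT false = true
[1.1.3] true AND true AND true AND true = true
[1.1] false OR false OR true = true
[1] NOT true = false
[2] false → true (antecedent false ⇒ implication holds) = true
[root] false AND true = false
Overall: false → declined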